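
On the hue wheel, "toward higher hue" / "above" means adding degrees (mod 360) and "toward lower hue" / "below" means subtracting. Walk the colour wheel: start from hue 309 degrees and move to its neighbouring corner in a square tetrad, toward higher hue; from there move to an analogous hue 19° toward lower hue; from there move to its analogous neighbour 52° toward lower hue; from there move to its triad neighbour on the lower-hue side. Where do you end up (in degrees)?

square ↑ +90°: 309 + 90 = 399 → 399 − 360 = 39°
analog 19° ↓ −19°: 39 − 19 = 20°
analog 52° ↓ −52°: 20 − 52 = -32 → -32 + 360 = 328°
triadic ↓ −120°: 328 − 120 = 208°

208°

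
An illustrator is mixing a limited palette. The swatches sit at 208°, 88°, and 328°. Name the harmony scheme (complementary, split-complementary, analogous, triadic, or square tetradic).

triadic

Sort the hues: 88°, 208°, 328°.
Successive gaps around the wheel: 120°, 120°, 120°.
Three hues equally spaced 120° apart form a triad.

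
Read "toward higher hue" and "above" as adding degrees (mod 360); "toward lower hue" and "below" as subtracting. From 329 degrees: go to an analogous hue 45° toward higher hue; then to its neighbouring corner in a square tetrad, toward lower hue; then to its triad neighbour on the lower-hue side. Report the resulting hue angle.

329 + 45 = 374 → 374 − 360 = 14°   (analog 45° ↑)
14 − 90 = -76 → -76 + 360 = 284°   (square ↓)
284 − 120 = 164°   (triadic ↓)

164°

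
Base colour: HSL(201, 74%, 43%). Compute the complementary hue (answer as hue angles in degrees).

The complement sits 180° across the wheel.
201 + 180 = 381 → 381 − 360 = 21°

21°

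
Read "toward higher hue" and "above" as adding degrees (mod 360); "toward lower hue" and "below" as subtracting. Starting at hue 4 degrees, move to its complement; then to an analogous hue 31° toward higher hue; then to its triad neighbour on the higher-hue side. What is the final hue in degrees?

335°

4 + 180 = 184°   (complement)
184 + 31 = 215°   (analog 31° ↑)
215 + 120 = 335°   (triadic ↑)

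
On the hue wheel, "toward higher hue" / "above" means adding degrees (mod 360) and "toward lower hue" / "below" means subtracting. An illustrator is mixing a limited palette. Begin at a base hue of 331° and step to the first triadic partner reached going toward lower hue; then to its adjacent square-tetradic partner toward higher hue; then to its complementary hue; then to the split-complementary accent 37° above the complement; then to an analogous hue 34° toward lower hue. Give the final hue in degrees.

−120° (triadic ↓): 331 − 120 = 211°
+90° (square ↑): 211 + 90 = 301°
+180° (complement): 301 + 180 = 481 → 481 − 360 = 121°
+217° (split-comp 37° ↑): 121 + 217 = 338°
−34° (analog 34° ↓): 338 − 34 = 304°

304°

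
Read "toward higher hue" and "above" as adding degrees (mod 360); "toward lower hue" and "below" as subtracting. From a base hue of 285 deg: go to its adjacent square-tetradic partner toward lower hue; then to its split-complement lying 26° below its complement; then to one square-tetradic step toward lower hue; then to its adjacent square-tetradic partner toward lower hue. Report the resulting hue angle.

169°

square ↓ −90°: 285 − 90 = 195°
split-comp 26° ↓ +154°: 195 + 154 = 349°
square ↓ −90°: 349 − 90 = 259°
square ↓ −90°: 259 − 90 = 169°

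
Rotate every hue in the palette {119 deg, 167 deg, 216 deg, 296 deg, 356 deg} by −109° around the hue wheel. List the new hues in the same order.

10°, 58°, 107°, 187°, 247°

119 − 109 = 10°
167 − 109 = 58°
216 − 109 = 107°
296 − 109 = 187°
356 − 109 = 247°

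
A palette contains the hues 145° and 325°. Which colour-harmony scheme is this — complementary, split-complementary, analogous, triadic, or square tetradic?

complementary

Sort the hues: 145°, 325°.
Successive gaps around the wheel: 180°, 180°.
Two hues 180° apart are complementary.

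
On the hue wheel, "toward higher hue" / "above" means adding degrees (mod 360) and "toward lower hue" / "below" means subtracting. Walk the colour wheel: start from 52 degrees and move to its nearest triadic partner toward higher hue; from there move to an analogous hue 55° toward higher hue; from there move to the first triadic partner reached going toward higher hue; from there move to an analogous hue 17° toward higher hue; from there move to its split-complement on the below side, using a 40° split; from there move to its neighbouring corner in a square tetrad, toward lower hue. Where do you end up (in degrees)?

54°

52 + 120 = 172°   (triadic ↑)
172 + 55 = 227°   (analog 55° ↑)
227 + 120 = 347°   (triadic ↑)
347 + 17 = 364 → 364 − 360 = 4°   (analog 17° ↑)
4 + 140 = 144°   (split-comp 40° ↓)
144 − 90 = 54°   (square ↓)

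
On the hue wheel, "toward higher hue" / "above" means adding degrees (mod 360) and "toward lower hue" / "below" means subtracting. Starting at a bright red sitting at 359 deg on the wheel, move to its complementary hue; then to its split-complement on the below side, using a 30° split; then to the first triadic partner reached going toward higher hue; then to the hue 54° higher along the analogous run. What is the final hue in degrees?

complement +180°: 359 + 180 = 539 → 539 − 360 = 179°
split-comp 30° ↓ +150°: 179 + 150 = 329°
triadic ↑ +120°: 329 + 120 = 449 → 449 − 360 = 89°
analog 54° ↑ +54°: 89 + 54 = 143°

143°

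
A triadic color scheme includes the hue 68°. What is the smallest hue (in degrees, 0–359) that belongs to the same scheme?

A triad places three hues 120° apart.
The full set through 68° is {68°, 188°, 308°}.

68°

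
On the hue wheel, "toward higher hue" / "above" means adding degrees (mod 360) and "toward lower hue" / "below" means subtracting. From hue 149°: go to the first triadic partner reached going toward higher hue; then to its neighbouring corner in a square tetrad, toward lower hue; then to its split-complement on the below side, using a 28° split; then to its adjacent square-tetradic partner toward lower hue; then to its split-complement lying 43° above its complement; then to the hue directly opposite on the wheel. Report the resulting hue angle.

284°

149 + 120 = 269°   (triadic ↑)
269 − 90 = 179°   (square ↓)
179 + 152 = 331°   (split-comp 28° ↓)
331 − 90 = 241°   (square ↓)
241 + 223 = 464 → 464 − 360 = 104°   (split-comp 43° ↑)
104 + 180 = 284°   (complement)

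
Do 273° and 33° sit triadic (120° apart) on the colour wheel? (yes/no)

Angular distance: |273 − 33| = 240; shorter arc = 360 − 240 = 120°.
Triadic (120° apart) requires 120°.

yes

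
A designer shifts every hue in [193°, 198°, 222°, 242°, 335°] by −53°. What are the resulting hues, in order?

140°, 145°, 169°, 189°, 282°

193 − 53 = 140°
198 − 53 = 145°
222 − 53 = 169°
242 − 53 = 189°
335 − 53 = 282°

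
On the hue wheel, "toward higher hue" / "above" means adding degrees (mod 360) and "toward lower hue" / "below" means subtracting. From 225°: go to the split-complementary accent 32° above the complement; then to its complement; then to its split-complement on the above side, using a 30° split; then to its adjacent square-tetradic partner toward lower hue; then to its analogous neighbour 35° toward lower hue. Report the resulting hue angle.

split-comp 32° ↑ +212°: 225 + 212 = 437 → 437 − 360 = 77°
complement +180°: 77 + 180 = 257°
split-comp 30° ↑ +210°: 257 + 210 = 467 → 467 − 360 = 107°
square ↓ −90°: 107 − 90 = 17°
analog 35° ↓ −35°: 17 − 35 = -18 → -18 + 360 = 342°

342°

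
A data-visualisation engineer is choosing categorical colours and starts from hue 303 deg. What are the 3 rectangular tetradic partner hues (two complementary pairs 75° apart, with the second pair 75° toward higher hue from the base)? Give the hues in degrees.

18°, 123° and 198°

A rectangular tetradic uses two complementary pairs 75° apart: offsets 0°, 75°, 180°, 255°.
303 + 75 = 378 → 378 − 360 = 18°
303 + 180 = 483 → 483 − 360 = 123°
303 + 255 = 558 → 558 − 360 = 198°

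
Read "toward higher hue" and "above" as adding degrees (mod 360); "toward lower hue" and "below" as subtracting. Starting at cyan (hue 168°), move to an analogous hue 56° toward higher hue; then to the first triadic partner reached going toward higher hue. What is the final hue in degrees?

344°

+56° (analog 56° ↑): 168 + 56 = 224°
+120° (triadic ↑): 224 + 120 = 344°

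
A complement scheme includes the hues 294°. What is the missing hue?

114°

The complement sits 180° across the wheel.
The full set through 294° is {114°, 294°}.
Given {294°}, the missing hue is 114°.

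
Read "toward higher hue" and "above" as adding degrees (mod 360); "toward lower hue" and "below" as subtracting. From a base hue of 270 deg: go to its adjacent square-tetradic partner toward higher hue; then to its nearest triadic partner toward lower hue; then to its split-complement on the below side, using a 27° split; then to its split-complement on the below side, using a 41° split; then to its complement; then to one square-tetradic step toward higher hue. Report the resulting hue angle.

82°

270 + 90 = 360 → 360 − 360 = 0°   (square ↑)
0 − 120 = -120 → -120 + 360 = 240°   (triadic ↓)
240 + 153 = 393 → 393 − 360 = 33°   (split-comp 27° ↓)
33 + 139 = 172°   (split-comp 41° ↓)
172 + 180 = 352°   (complement)
352 + 90 = 442 → 442 − 360 = 82°   (square ↑)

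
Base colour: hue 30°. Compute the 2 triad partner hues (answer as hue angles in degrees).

A triad places three hues 120° apart.
30 + 120 = 150°
30 + 240 = 270°

150° and 270°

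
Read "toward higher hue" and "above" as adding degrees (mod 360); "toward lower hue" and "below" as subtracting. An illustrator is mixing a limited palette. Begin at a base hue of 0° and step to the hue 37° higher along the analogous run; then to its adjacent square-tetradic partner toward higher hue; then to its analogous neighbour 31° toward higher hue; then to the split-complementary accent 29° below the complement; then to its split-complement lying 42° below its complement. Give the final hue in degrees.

analog 37° ↑ +37°: 0 + 37 = 37°
square ↑ +90°: 37 + 90 = 127°
analog 31° ↑ +31°: 127 + 31 = 158°
split-comp 29° ↓ +151°: 158 + 151 = 309°
split-comp 42° ↓ +138°: 309 + 138 = 447 → 447 − 360 = 87°

87°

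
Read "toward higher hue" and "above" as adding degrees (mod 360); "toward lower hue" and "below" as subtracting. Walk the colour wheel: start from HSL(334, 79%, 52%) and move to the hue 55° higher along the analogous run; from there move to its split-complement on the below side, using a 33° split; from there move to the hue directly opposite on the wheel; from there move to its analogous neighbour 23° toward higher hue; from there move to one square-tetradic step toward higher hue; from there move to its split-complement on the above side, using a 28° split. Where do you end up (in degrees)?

317°

+55° (analog 55° ↑): 334 + 55 = 389 → 389 − 360 = 29°
+147° (split-comp 33° ↓): 29 + 147 = 176°
+180° (complement): 176 + 180 = 356°
+23° (analog 23° ↑): 356 + 23 = 379 → 379 − 360 = 19°
+90° (square ↑): 19 + 90 = 109°
+208° (split-comp 28° ↑): 109 + 208 = 317°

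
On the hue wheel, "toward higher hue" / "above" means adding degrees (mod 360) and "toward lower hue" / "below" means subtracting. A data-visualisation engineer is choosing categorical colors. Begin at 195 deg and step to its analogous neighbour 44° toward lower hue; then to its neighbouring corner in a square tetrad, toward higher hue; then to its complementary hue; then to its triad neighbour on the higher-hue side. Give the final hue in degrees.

181°

−44° (analog 44° ↓): 195 − 44 = 151°
+90° (square ↑): 151 + 90 = 241°
+180° (complement): 241 + 180 = 421 → 421 − 360 = 61°
+120° (triadic ↑): 61 + 120 = 181°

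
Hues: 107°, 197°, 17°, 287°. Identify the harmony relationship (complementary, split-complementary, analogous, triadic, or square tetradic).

square tetradic

Sort the hues: 17°, 107°, 197°, 287°.
Successive gaps around the wheel: 90°, 90°, 90°, 90°.
Four hues every 90° form a square tetradic scheme.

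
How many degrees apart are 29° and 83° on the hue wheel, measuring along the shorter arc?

|29 − 83| = 54.
54 ≤ 180, so the shorter arc is 54°.

54°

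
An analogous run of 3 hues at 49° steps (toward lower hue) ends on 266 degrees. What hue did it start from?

4°

2 steps of 49° (toward lower hue) give a net shift of −98°.
Start = end − shift: 266 + 98 = 364 → 364 − 360 = 4°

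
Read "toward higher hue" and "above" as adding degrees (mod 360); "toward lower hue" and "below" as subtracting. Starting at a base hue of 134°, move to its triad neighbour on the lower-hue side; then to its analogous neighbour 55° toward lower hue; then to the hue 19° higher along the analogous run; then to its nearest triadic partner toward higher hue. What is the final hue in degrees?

triadic ↓ −120°: 134 − 120 = 14°
analog 55° ↓ −55°: 14 − 55 = -41 → -41 + 360 = 319°
analog 19° ↑ +19°: 319 + 19 = 338°
triadic ↑ +120°: 338 + 120 = 458 → 458 − 360 = 98°

98°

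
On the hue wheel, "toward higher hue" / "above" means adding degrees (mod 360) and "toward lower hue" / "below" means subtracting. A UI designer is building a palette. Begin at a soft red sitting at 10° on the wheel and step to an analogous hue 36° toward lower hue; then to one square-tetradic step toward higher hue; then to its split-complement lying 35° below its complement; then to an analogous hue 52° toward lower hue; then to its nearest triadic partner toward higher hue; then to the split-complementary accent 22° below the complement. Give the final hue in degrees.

75°

10 − 36 = -26 → -26 + 360 = 334°   (analog 36° ↓)
334 + 90 = 424 → 424 − 360 = 64°   (square ↑)
64 + 145 = 209°   (split-comp 35° ↓)
209 − 52 = 157°   (analog 52° ↓)
157 + 120 = 277°   (triadic ↑)
277 + 158 = 435 → 435 − 360 = 75°   (split-comp 22° ↓)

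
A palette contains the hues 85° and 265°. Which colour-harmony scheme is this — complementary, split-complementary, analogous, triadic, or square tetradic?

complementary

Sort the hues: 85°, 265°.
Successive gaps around the wheel: 180°, 180°.
Two hues 180° apart are complementary.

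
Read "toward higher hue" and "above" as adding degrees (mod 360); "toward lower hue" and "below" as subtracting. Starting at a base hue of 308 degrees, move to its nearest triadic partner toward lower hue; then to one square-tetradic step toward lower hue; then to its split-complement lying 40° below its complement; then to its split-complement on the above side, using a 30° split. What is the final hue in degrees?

triadic ↓ −120°: 308 − 120 = 188°
square ↓ −90°: 188 − 90 = 98°
split-comp 40° ↓ +140°: 98 + 140 = 238°
split-comp 30° ↑ +210°: 238 + 210 = 448 → 448 − 360 = 88°

88°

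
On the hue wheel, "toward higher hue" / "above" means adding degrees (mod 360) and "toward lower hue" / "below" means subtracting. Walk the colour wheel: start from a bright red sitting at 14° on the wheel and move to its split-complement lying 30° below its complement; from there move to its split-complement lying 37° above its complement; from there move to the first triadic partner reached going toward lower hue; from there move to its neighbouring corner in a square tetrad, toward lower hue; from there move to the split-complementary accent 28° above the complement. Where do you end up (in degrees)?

14 + 150 = 164°   (split-comp 30° ↓)
164 + 217 = 381 → 381 − 360 = 21°   (split-comp 37° ↑)
21 − 120 = -99 → -99 + 360 = 261°   (triadic ↓)
261 − 90 = 171°   (square ↓)
171 + 208 = 379 → 379 − 360 = 19°   (split-comp 28° ↑)

19°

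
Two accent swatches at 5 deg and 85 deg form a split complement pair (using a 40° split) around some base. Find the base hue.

The accents sit 40° either side of the complement, so the complement is their short-arc midpoint on the wheel.
Short-arc midpoint of 5° and 85°: 45°.
Base is 180° from the complement: 45 − 180 = -135 → -135 + 360 = 225°

225°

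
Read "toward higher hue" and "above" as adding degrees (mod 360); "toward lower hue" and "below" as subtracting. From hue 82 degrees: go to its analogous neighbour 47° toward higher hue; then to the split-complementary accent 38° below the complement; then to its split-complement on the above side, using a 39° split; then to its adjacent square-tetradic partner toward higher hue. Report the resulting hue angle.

220°

analog 47° ↑ +47°: 82 + 47 = 129°
split-comp 38° ↓ +142°: 129 + 142 = 271°
split-comp 39° ↑ +219°: 271 + 219 = 490 → 490 − 360 = 130°
square ↑ +90°: 130 + 90 = 220°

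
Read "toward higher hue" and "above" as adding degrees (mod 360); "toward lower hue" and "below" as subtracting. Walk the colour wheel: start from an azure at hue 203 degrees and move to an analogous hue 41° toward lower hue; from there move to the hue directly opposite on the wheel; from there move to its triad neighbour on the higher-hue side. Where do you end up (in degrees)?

−41° (analog 41° ↓): 203 − 41 = 162°
+180° (complement): 162 + 180 = 342°
+120° (triadic ↑): 342 + 120 = 462 → 462 − 360 = 102°

102°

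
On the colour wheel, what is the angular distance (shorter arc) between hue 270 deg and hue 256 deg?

|270 − 256| = 14.
14 ≤ 180, so the shorter arc is 14°.

14°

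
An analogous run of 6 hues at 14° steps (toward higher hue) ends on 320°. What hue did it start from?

250°

5 steps of 14° (toward higher hue) give a net shift of +70°.
Start = end − shift: 320 − 70 = 250°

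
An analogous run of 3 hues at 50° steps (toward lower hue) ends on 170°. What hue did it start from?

270°

2 steps of 50° (toward lower hue) give a net shift of −100°.
Start = end − shift: 170 + 100 = 270°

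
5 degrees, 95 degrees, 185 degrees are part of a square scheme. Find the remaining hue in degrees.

275°

A square tetradic scheme places four hues every 90°.
The full set through 5° is {5°, 95°, 185°, 275°}.
Given {5°, 95°, 185°}, the missing hue is 275°.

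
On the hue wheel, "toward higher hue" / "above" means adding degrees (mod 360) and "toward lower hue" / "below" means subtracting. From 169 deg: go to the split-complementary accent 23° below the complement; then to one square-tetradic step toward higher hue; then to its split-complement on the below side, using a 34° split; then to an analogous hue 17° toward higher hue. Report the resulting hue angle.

219°

+157° (split-comp 23° ↓): 169 + 157 = 326°
+90° (square ↑): 326 + 90 = 416 → 416 − 360 = 56°
+146° (split-comp 34° ↓): 56 + 146 = 202°
+17° (analog 17° ↑): 202 + 17 = 219°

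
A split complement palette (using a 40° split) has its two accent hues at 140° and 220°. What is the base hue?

The accents sit 40° either side of the complement, so the complement is their short-arc midpoint on the wheel.
Short-arc midpoint of 140° and 220°: 180°.
Base is 180° from the complement: 180 − 180 = 0°

0°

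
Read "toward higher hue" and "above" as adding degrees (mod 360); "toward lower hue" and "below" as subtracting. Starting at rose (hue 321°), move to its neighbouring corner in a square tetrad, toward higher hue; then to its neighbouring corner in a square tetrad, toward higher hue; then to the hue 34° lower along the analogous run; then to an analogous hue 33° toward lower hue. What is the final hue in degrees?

74°

+90° (square ↑): 321 + 90 = 411 → 411 − 360 = 51°
+90° (square ↑): 51 + 90 = 141°
−34° (analog 34° ↓): 141 − 34 = 107°
−33° (analog 33° ↓): 107 − 33 = 74°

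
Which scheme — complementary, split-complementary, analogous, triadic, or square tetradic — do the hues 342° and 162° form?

complementary

Sort the hues: 162°, 342°.
Successive gaps around the wheel: 180°, 180°.
Two hues 180° apart are complementary.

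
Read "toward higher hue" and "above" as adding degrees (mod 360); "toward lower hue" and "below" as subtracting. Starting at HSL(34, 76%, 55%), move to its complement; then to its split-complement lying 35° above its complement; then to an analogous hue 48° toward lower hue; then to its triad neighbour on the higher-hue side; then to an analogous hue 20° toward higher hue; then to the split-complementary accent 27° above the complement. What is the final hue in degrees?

8°

+180° (complement): 34 + 180 = 214°
+215° (split-comp 35° ↑): 214 + 215 = 429 → 429 − 360 = 69°
−48° (analog 48° ↓): 69 − 48 = 21°
+120° (triadic ↑): 21 + 120 = 141°
+20° (analog 20° ↑): 141 + 20 = 161°
+207° (split-comp 27° ↑): 161 + 207 = 368 → 368 − 360 = 8°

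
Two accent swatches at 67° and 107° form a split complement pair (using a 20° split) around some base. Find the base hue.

The accents sit 20° either side of the complement, so the complement is their short-arc midpoint on the wheel.
Short-arc midpoint of 67° and 107°: 87°.
Base is 180° from the complement: 87 − 180 = -93 → -93 + 360 = 267°

267°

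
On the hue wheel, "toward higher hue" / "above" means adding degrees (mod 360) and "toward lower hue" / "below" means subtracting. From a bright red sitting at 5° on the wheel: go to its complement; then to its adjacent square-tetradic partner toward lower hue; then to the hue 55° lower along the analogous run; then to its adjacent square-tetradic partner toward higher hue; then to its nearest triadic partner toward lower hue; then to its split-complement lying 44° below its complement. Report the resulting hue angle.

146°

5 + 180 = 185°   (complement)
185 − 90 = 95°   (square ↓)
95 − 55 = 40°   (analog 55° ↓)
40 + 90 = 130°   (square ↑)
130 − 120 = 10°   (triadic ↓)
10 + 136 = 146°   (split-comp 44° ↓)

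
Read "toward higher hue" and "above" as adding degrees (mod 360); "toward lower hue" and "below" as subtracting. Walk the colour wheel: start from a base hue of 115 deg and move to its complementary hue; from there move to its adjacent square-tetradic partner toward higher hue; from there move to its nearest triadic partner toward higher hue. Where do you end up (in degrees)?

115 + 180 = 295°   (complement)
295 + 90 = 385 → 385 − 360 = 25°   (square ↑)
25 + 120 = 145°   (triadic ↑)

145°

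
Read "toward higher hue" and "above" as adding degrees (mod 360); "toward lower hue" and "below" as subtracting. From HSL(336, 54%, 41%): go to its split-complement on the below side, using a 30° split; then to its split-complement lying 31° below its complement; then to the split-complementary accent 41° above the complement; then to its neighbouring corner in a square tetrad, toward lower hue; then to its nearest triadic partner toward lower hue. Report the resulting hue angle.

336 + 150 = 486 → 486 − 360 = 126°   (split-comp 30° ↓)
126 + 149 = 275°   (split-comp 31° ↓)
275 + 221 = 496 → 496 − 360 = 136°   (split-comp 41° ↑)
136 − 90 = 46°   (square ↓)
46 − 120 = -74 → -74 + 360 = 286°   (triadic ↓)

286°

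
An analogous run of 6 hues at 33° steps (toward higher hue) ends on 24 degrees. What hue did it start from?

5 steps of 33° (toward higher hue) give a net shift of +165°.
Start = end − shift: 24 − 165 = -141 → -141 + 360 = 219°

219°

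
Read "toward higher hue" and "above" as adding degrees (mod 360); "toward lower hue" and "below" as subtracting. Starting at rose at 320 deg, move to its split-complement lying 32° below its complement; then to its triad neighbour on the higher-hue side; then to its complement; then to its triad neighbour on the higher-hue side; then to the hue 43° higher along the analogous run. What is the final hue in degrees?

211°

split-comp 32° ↓ +148°: 320 + 148 = 468 → 468 − 360 = 108°
triadic ↑ +120°: 108 + 120 = 228°
complement +180°: 228 + 180 = 408 → 408 − 360 = 48°
triadic ↑ +120°: 48 + 120 = 168°
analog 43° ↑ +43°: 168 + 43 = 211°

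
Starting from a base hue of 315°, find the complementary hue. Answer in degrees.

The complement sits 180° across the wheel.
315 + 180 = 495 → 495 − 360 = 135°

135°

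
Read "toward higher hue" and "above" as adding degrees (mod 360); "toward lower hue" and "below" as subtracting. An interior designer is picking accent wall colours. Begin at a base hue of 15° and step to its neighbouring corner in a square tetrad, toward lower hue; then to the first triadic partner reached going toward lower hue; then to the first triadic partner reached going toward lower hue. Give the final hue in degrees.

45°

square ↓ −90°: 15 − 90 = -75 → -75 + 360 = 285°
triadic ↓ −120°: 285 − 120 = 165°
triadic ↓ −120°: 165 − 120 = 45°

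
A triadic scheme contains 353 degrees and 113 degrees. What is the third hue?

233°

A triad spaces three hues 120° apart.
The full set is {113°, 233°, 353°}.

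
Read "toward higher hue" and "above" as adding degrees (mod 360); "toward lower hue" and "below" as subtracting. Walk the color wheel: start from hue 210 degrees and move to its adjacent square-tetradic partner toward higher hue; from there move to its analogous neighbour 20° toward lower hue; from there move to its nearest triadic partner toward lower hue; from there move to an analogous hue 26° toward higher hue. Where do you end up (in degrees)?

186°

210 + 90 = 300°   (square ↑)
300 − 20 = 280°   (analog 20° ↓)
280 − 120 = 160°   (triadic ↓)
160 + 26 = 186°   (analog 26° ↑)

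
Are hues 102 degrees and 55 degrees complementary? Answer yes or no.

Angular distance: |102 − 55| = 47 = 47°.
Complementary requires 180°.

no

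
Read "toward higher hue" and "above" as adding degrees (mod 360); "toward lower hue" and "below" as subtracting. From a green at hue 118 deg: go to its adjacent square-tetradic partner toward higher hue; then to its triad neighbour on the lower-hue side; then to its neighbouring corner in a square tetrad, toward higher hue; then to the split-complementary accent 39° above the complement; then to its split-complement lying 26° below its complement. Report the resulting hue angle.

191°

+90° (square ↑): 118 + 90 = 208°
−120° (triadic ↓): 208 − 120 = 88°
+90° (square ↑): 88 + 90 = 178°
+219° (split-comp 39° ↑): 178 + 219 = 397 → 397 − 360 = 37°
+154° (split-comp 26° ↓): 37 + 154 = 191°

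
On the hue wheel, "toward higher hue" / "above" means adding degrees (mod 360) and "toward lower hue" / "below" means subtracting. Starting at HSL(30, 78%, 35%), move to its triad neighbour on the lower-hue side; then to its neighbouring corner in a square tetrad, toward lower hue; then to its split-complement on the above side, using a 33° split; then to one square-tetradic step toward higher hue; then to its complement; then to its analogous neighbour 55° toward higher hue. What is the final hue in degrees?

triadic ↓ −120°: 30 − 120 = -90 → -90 + 360 = 270°
square ↓ −90°: 270 − 90 = 180°
split-comp 33° ↑ +213°: 180 + 213 = 393 → 393 − 360 = 33°
square ↑ +90°: 33 + 90 = 123°
complement +180°: 123 + 180 = 303°
analog 55° ↑ +55°: 303 + 55 = 358°

358°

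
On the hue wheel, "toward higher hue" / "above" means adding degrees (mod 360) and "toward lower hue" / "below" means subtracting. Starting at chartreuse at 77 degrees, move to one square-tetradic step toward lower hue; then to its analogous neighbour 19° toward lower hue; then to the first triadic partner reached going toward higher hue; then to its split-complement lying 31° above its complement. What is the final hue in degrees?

299°

square ↓ −90°: 77 − 90 = -13 → -13 + 360 = 347°
analog 19° ↓ −19°: 347 − 19 = 328°
triadic ↑ +120°: 328 + 120 = 448 → 448 − 360 = 88°
split-comp 31° ↑ +211°: 88 + 211 = 299°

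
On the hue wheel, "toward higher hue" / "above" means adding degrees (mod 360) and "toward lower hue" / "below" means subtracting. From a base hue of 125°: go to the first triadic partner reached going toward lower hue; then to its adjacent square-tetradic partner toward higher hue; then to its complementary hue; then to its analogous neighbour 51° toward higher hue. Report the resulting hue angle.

triadic ↓ −120°: 125 − 120 = 5°
square ↑ +90°: 5 + 90 = 95°
complement +180°: 95 + 180 = 275°
analog 51° ↑ +51°: 275 + 51 = 326°

326°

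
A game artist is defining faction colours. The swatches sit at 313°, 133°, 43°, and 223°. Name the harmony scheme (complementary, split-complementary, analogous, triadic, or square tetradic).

Sort the hues: 43°, 133°, 223°, 313°.
Successive gaps around the wheel: 90°, 90°, 90°, 90°.
Four hues every 90° form a square tetradic scheme.

square tetradic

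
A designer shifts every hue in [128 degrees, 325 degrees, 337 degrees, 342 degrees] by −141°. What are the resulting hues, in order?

128 − 141 = -13 → -13 + 360 = 347°
325 − 141 = 184°
337 − 141 = 196°
342 − 141 = 201°

347°, 184°, 196°, 201°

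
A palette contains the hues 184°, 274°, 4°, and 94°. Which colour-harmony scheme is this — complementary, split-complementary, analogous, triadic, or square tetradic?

square tetradic

Sort the hues: 4°, 94°, 184°, 274°.
Successive gaps around the wheel: 90°, 90°, 90°, 90°.
Four hues every 90° form a square tetradic scheme.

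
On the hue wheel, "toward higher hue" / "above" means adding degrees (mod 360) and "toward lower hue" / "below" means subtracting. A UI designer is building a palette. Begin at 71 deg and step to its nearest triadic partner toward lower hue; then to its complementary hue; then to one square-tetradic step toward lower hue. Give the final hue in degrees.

41°

triadic ↓ −120°: 71 − 120 = -49 → -49 + 360 = 311°
complement +180°: 311 + 180 = 491 → 491 − 360 = 131°
square ↓ −90°: 131 − 90 = 41°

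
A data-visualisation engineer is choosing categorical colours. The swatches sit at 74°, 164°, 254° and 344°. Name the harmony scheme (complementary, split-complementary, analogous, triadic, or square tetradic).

square tetradic

Sort the hues: 74°, 164°, 254°, 344°.
Successive gaps around the wheel: 90°, 90°, 90°, 90°.
Four hues every 90° form a square tetradic scheme.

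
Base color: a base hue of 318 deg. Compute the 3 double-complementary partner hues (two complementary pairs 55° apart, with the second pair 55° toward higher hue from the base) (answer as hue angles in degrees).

13°, 138° and 193°

A rectangular tetradic uses two complementary pairs 55° apart: offsets 0°, 55°, 180°, 235°.
318 + 55 = 373 → 373 − 360 = 13°
318 + 180 = 498 → 498 − 360 = 138°
318 + 235 = 553 → 553 − 360 = 193°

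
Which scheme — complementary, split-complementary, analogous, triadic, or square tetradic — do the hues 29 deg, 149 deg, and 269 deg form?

Sort the hues: 29°, 149°, 269°.
Successive gaps around the wheel: 120°, 120°, 120°.
Three hues equally spaced 120° apart form a triad.

triadic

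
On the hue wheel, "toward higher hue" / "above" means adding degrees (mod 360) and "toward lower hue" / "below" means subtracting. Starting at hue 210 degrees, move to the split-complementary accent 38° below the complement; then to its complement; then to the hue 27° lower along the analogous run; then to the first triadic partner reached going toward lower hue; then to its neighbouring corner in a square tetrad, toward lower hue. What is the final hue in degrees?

295°

+142° (split-comp 38° ↓): 210 + 142 = 352°
+180° (complement): 352 + 180 = 532 → 532 − 360 = 172°
−27° (analog 27° ↓): 172 − 27 = 145°
−120° (triadic ↓): 145 − 120 = 25°
−90° (square ↓): 25 − 90 = -65 → -65 + 360 = 295°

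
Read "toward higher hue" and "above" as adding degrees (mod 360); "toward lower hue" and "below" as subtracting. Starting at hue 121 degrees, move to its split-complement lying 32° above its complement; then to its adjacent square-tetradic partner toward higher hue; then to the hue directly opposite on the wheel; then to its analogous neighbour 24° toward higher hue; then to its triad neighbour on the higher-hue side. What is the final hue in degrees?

+212° (split-comp 32° ↑): 121 + 212 = 333°
+90° (square ↑): 333 + 90 = 423 → 423 − 360 = 63°
+180° (complement): 63 + 180 = 243°
+24° (analog 24° ↑): 243 + 24 = 267°
+120° (triadic ↑): 267 + 120 = 387 → 387 − 360 = 27°

27°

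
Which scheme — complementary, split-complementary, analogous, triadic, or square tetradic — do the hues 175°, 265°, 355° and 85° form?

Sort the hues: 85°, 175°, 265°, 355°.
Successive gaps around the wheel: 90°, 90°, 90°, 90°.
Four hues every 90° form a square tetradic scheme.

square tetradic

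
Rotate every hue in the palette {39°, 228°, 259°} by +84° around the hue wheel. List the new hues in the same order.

123°, 312°, 343°

39 + 84 = 123°
228 + 84 = 312°
259 + 84 = 343°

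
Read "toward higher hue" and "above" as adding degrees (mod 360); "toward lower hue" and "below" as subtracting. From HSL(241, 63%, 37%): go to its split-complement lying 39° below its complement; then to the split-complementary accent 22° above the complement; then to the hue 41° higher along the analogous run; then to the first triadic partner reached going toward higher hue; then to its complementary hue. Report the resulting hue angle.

205°

+141° (split-comp 39° ↓): 241 + 141 = 382 → 382 − 360 = 22°
+202° (split-comp 22° ↑): 22 + 202 = 224°
+41° (analog 41° ↑): 224 + 41 = 265°
+120° (triadic ↑): 265 + 120 = 385 → 385 − 360 = 25°
+180° (complement): 25 + 180 = 205°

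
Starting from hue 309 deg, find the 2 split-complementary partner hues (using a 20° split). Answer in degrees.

Split-complementary hues sit 20° either side of the complement.
Complement of 309 deg: 309 + 180 = 489 → 489 − 360 = 129°
129 − 20 = 109°
129 + 20 = 149°

109° and 149°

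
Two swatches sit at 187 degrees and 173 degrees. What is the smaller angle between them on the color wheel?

|187 − 173| = 14.
14 ≤ 180, so the shorter arc is 14°.

14°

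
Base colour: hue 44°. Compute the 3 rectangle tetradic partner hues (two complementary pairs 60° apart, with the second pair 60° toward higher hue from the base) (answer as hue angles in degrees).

104°, 224° and 284°

A rectangular tetradic uses two complementary pairs 60° apart: offsets 0°, 60°, 180°, 240°.
44 + 60 = 104°
44 + 180 = 224°
44 + 240 = 284°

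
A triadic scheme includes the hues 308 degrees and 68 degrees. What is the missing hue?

A triad places three hues 120° apart.
The full set through 68° is {68°, 188°, 308°}.
Given {68°, 308°}, the missing hue is 188°.

188°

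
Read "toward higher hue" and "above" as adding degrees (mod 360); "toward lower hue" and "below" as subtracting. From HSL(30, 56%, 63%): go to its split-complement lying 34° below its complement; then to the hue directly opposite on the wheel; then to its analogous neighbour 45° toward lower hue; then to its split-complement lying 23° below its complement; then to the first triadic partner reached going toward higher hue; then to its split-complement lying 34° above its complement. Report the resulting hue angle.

split-comp 34° ↓ +146°: 30 + 146 = 176°
complement +180°: 176 + 180 = 356°
analog 45° ↓ −45°: 356 − 45 = 311°
split-comp 23° ↓ +157°: 311 + 157 = 468 → 468 − 360 = 108°
triadic ↑ +120°: 108 + 120 = 228°
split-comp 34° ↑ +214°: 228 + 214 = 442 → 442 − 360 = 82°

82°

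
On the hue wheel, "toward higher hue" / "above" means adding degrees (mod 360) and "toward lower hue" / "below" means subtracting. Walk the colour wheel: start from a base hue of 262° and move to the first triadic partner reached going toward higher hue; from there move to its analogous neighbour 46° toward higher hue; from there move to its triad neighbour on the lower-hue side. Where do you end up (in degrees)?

triadic ↑ +120°: 262 + 120 = 382 → 382 − 360 = 22°
analog 46° ↑ +46°: 22 + 46 = 68°
triadic ↓ −120°: 68 − 120 = -52 → -52 + 360 = 308°

308°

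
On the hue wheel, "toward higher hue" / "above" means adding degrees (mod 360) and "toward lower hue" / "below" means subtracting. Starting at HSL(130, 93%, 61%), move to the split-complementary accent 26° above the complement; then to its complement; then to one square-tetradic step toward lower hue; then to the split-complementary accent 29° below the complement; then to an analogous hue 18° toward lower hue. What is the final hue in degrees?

130 + 206 = 336°   (split-comp 26° ↑)
336 + 180 = 516 → 516 − 360 = 156°   (complement)
156 − 90 = 66°   (square ↓)
66 + 151 = 217°   (split-comp 29° ↓)
217 − 18 = 199°   (analog 18° ↓)

199°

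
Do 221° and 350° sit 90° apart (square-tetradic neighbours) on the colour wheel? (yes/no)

no

Angular distance: |221 − 350| = 129 = 129°.
90° apart (square-tetradic neighbours) requires 90°.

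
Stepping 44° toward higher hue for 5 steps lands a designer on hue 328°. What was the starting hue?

108°

5 steps of 44° (toward higher hue) give a net shift of +220°.
Start = end − shift: 328 − 220 = 108°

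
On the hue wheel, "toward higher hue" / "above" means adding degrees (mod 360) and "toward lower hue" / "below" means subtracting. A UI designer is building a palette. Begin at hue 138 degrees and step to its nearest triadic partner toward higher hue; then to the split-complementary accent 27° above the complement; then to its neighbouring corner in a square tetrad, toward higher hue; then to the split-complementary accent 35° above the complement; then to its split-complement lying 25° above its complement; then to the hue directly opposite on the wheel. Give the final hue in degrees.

75°

+120° (triadic ↑): 138 + 120 = 258°
+207° (split-comp 27° ↑): 258 + 207 = 465 → 465 − 360 = 105°
+90° (square ↑): 105 + 90 = 195°
+215° (split-comp 35° ↑): 195 + 215 = 410 → 410 − 360 = 50°
+205° (split-comp 25° ↑): 50 + 205 = 255°
+180° (complement): 255 + 180 = 435 → 435 − 360 = 75°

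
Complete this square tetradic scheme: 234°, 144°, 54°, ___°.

324°

A square tetradic scheme places four hues every 90°.
The full set through 54° is {54°, 144°, 234°, 324°}.
Given {54°, 144°, 234°}, the missing hue is 324°.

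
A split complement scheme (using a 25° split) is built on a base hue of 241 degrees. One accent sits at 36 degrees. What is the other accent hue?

Split-complementary hues sit 25° either side of the complement.
Complement of the base 241°: 241 + 180 = 421 → 421 − 360 = 61°
The given accent 36° is 25° one side of 61°; the other accent sits 25° the other side: 61 + 25 = 86°

86°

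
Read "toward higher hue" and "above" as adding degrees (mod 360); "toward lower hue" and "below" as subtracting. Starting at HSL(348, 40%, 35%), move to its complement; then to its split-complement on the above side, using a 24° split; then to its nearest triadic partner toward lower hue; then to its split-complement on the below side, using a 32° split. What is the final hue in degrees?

348 + 180 = 528 → 528 − 360 = 168°   (complement)
168 + 204 = 372 → 372 − 360 = 12°   (split-comp 24° ↑)
12 − 120 = -108 → -108 + 360 = 252°   (triadic ↓)
252 + 148 = 400 → 400 − 360 = 40°   (split-comp 32° ↓)

40°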